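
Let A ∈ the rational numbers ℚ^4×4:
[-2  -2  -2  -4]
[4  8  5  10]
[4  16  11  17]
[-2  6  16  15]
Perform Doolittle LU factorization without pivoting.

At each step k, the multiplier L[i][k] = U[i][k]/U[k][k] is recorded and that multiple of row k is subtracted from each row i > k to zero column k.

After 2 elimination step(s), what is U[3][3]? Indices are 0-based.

Step 1: pivot at (0,0) is -2.
  row1 ← row1 − (-2)·row0  ⇒  L[1][0]=-2, U row1=(0, 4, 1, 2)
  row2 ← row2 − (-2)·row0  ⇒  L[2][0]=-2, U row2=(0, 12, 7, 9)
  row3 ← row3 − (1)·row0  ⇒  L[3][0]=1, U row3=(0, 8, 18, 19)
Step 2: pivot at (1,1) is 4.
  row2 ← row2 − (3)·row1  ⇒  L[2][1]=3, U row2=(0, 0, 4, 3)
  row3 ← row3 − (2)·row1  ⇒  L[3][1]=2, U row3=(0, 0, 16, 15)

U[3][3] = 15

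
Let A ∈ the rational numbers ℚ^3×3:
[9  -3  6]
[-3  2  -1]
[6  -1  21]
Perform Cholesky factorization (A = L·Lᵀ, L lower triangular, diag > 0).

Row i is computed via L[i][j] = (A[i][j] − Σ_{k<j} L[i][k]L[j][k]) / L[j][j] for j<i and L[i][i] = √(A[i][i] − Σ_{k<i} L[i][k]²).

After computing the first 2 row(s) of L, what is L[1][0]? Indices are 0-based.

Step 1: L[0][0] = √(9) = 3.
  L[1][0] = (-3) / L[0][0] = -1.
Step 2: L[1][1] = √(1) = 1.

L[1][0] = -1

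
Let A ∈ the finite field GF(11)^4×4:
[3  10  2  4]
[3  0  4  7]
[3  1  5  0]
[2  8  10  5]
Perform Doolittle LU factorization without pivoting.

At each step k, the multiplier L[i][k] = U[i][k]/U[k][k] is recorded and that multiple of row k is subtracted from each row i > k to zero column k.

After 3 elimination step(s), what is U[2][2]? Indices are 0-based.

k=0: U[0][0]=3
  eliminate (1,0): mult=1, new row 1: (0, 1, 2, 3); set L[1][0]=1
  eliminate (2,0): mult=1, new row 2: (0, 2, 3, 7); set L[2][0]=1
  eliminate (3,0): mult=8, new row 3: (0, 5, 5, 6); set L[3][0]=8
k=1: U[1][1]=1
  eliminate (2,1): mult=2, new row 2: (0, 0, 10, 1); set L[2][1]=2
  eliminate (3,1): mult=5, new row 3: (0, 0, 6, 2); set L[3][1]=5
k=2: U[2][2]=10
  eliminate (3,2): mult=5, new row 3: (0, 0, 0, 8); set L[3][2]=5

U[2][2] = 10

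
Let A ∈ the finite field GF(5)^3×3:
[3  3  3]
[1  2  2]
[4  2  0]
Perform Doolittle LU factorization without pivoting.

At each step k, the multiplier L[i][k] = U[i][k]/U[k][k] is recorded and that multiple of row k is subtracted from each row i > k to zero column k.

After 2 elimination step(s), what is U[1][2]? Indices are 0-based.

U[1][2] = 1

k=0: U[0][0]=3
  eliminate (1,0): mult=2, new row 1: (0, 1, 1); set L[1][0]=2
  eliminate (2,0): mult=3, new row 2: (0, 3, 1); set L[2][0]=3
k=1: U[1][1]=1
  eliminate (2,1): mult=3, new row 2: (0, 0, 3); set L[2][1]=3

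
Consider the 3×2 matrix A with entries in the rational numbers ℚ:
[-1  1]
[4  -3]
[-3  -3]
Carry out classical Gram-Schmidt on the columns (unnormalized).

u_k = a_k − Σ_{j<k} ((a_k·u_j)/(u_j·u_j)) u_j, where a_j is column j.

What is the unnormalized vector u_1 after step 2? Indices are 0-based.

Step 1: u_0 = a_0 = (-1, 4, -3).
Step 2: u_1 = a_1 − (-2/13)·u_0 = (11/13, -31/13, -45/13).

u_1 = (11/13, -31/13, -45/13)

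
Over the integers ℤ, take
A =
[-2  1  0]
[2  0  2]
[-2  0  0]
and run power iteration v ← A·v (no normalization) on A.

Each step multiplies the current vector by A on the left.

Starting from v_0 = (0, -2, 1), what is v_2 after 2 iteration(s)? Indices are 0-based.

v_2 = (6, -4, 4)

v_0 = (0, -2, 1).
v_1 = A·v_0 = (-2, 2, 0).
v_2 = A·v_1 = (6, -4, 4).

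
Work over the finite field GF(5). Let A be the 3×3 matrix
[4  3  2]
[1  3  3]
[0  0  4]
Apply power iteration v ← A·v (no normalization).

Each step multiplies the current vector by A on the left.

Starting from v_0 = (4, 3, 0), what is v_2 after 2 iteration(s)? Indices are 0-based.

v_0 = (4, 3, 0).
v_1 = A·v_0 = (0, 3, 0).
v_2 = A·v_1 = (4, 4, 0).

v_2 = (4, 4, 0)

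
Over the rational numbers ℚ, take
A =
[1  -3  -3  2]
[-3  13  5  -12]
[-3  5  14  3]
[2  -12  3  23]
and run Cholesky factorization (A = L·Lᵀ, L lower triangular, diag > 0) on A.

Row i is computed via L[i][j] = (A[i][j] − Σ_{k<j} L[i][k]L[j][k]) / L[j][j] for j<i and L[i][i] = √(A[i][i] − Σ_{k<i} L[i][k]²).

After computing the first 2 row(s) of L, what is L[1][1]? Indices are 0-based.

Step 1: L[0][0] = √(1) = 1.
  L[1][0] = (-3) / L[0][0] = -3.
Step 2: L[1][1] = √(4) = 2.

L[1][1] = 2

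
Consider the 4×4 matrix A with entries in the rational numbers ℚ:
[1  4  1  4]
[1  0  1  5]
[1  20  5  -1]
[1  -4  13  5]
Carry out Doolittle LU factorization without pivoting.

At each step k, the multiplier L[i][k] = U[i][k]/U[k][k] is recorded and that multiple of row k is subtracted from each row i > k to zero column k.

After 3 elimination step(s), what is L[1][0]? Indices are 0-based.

L[1][0] = 1

k=0: U[0][0]=1
  eliminate (1,0): mult=1, new row 1: (0, -4, 0, 1); set L[1][0]=1
  eliminate (2,0): mult=1, new row 2: (0, 16, 4, -5); set L[2][0]=1
  eliminate (3,0): mult=1, new row 3: (0, -8, 12, 1); set L[3][0]=1
k=1: U[1][1]=-4
  eliminate (2,1): mult=-4, new row 2: (0, 0, 4, -1); set L[2][1]=-4
  eliminate (3,1): mult=2, new row 3: (0, 0, 12, -1); set L[3][1]=2
k=2: U[2][2]=4
  eliminate (3,2): mult=3, new row 3: (0, 0, 0, 2); set L[3][2]=3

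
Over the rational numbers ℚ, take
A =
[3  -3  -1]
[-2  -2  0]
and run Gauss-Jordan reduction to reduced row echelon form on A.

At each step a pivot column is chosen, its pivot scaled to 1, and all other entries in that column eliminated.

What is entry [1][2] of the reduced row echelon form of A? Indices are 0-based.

step 1: normalize row 0 (÷3) = (1, -1, -1/3)
  row 1: subtract -2×row0 = (0, -4, -2/3)
step 2: normalize row 1 (÷-4) = (0, 1, 1/6)
  row 0: subtract -1×row1 = (1, 0, -1/6)

M[1][2] = 1/6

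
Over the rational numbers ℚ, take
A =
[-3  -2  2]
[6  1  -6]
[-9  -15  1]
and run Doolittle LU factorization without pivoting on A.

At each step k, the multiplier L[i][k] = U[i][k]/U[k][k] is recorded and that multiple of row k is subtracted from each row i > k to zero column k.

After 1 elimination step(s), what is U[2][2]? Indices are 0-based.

Step 1: pivot at (0,0) is -3.
  row1 ← row1 − (-2)·row0  ⇒  L[1][0]=-2, U row1=(0, -3, -2)
  row2 ← row2 − (3)·row0  ⇒  L[2][0]=3, U row2=(0, -9, -5)

U[2][2] = -5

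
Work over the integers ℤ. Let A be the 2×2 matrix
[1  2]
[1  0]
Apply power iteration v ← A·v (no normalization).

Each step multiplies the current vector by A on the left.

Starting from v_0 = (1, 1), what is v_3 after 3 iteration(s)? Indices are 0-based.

v_0 = (1, 1).
v_1 = A·v_0 = (3, 1).
v_2 = A·v_1 = (5, 3).
v_3 = A·v_2 = (11, 5).

v_3 = (11, 5)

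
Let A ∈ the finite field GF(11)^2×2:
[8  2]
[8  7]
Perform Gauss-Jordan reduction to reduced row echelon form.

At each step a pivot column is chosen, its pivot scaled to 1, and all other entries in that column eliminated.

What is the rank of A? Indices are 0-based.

rank = 2

step 1: normalize row 0 (÷8) = (1, 3)
  row 1: subtract 8×row0 = (0, 5)
step 2: normalize row 1 (÷5) = (0, 1)
  row 0: subtract 3×row1 = (1, 0)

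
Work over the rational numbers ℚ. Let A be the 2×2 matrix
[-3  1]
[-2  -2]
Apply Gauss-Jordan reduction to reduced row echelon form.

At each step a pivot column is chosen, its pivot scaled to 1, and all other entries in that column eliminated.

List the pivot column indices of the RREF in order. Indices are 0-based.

pivot columns: 0, 1

step 1: normalize row 0 (÷-3) = (1, -1/3)
  row 1: subtract -2×row0 = (0, -8/3)
step 2: normalize row 1 (÷-8/3) = (0, 1)
  row 0: subtract -1/3×row1 = (1, 0)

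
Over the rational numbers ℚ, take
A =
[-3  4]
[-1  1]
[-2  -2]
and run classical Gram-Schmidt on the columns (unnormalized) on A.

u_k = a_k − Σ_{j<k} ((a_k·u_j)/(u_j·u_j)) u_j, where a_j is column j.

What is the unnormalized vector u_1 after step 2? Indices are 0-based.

Step 1: u_0 = a_0 = (-3, -1, -2).
Step 2: u_1 = a_1 − (-9/14)·u_0 = (29/14, 5/14, -23/7).

u_1 = (29/14, 5/14, -23/7)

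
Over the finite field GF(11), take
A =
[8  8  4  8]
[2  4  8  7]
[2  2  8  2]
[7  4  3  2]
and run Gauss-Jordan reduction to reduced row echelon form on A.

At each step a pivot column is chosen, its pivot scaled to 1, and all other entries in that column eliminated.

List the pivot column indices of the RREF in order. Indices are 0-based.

pivot(0,0)=8: scale R0 → (1, 1, 6, 1)
  clear (1,0): R1 −= (2)R0 → (0, 2, 7, 5)
  clear (2,0): R2 −= (2)R0 → (0, 0, 7, 0)
  clear (3,0): R3 −= (7)R0 → (0, 8, 5, 6)
pivot(1,1)=2: scale R1 → (0, 1, 9, 8)
  clear (0,1): R0 −= (1)R1 → (1, 0, 8, 4)
  clear (3,1): R3 −= (8)R1 → (0, 0, 10, 8)
pivot(2,2)=7: scale R2 → (0, 0, 1, 0)
  clear (0,2): R0 −= (8)R2 → (1, 0, 0, 4)
  clear (1,2): R1 −= (9)R2 → (0, 1, 0, 8)
  clear (3,2): R3 −= (10)R2 → (0, 0, 0, 8)
pivot(3,3)=8: scale R3 → (0, 0, 0, 1)
  clear (0,3): R0 −= (4)R3 → (1, 0, 0, 0)
  clear (1,3): R1 −= (8)R3 → (0, 1, 0, 0)

pivot columns: 0, 1, 2, 3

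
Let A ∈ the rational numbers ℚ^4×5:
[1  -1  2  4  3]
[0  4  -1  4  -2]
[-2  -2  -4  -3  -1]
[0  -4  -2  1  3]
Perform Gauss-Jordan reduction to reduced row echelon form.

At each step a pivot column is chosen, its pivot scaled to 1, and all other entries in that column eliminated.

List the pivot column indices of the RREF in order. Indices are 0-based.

pivot columns: 0, 1, 2, 3

pivot(0,0)=1: scale R0 → (1, -1, 2, 4, 3)
  clear (2,0): R2 −= (-2)R0 → (0, -4, 0, 5, 5)
pivot(1,1)=4: scale R1 → (0, 1, -1/4, 1, -1/2)
  clear (0,1): R0 −= (-1)R1 → (1, 0, 7/4, 5, 5/2)
  clear (2,1): R2 −= (-4)R1 → (0, 0, -1, 9, 3)
  clear (3,1): R3 −= (-4)R1 → (0, 0, -3, 5, 1)
pivot(2,2)=-1: scale R2 → (0, 0, 1, -9, -3)
  clear (0,2): R0 −= (7/4)R2 → (1, 0, 0, 83/4, 31/4)
  clear (1,2): R1 −= (-1/4)R2 → (0, 1, 0, -5/4, -5/4)
  clear (3,2): R3 −= (-3)R2 → (0, 0, 0, -22, -8)
pivot(3,3)=-22: scale R3 → (0, 0, 0, 1, 4/11)
  clear (0,3): R0 −= (83/4)R3 → (1, 0, 0, 0, 9/44)
  clear (1,3): R1 −= (-5/4)R3 → (0, 1, 0, 0, -35/44)
  clear (2,3): R2 −= (-9)R3 → (0, 0, 1, 0, 3/11)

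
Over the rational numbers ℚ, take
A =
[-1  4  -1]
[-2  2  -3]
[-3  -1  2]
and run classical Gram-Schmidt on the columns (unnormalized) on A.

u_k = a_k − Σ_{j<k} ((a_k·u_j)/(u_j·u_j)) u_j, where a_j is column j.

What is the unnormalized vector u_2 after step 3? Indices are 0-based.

Step 1: u_0 = a_0 = (-1, -2, -3).
Step 2: u_1 = a_1 − (-5/14)·u_0 = (51/14, 9/7, -29/14).
Step 3: u_2 = a_2 − (1/14)·u_0 − (-163/269)·u_1 = (344/269, -559/269, 258/269).

u_2 = (344/269, -559/269, 258/269)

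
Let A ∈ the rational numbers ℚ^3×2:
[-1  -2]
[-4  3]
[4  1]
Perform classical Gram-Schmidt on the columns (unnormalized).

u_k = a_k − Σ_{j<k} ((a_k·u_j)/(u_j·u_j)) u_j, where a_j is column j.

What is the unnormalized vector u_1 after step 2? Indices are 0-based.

Step 1: u_0 = a_0 = (-1, -4, 4).
Step 2: u_1 = a_1 − (-2/11)·u_0 = (-24/11, 25/11, 19/11).

u_1 = (-24/11, 25/11, 19/11)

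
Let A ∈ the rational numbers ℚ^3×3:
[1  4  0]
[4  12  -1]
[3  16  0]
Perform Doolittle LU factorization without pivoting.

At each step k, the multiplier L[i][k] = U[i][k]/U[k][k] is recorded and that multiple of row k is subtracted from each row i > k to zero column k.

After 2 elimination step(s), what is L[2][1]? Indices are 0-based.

L[2][1] = -1

k=0: U[0][0]=1
  eliminate (1,0): mult=4, new row 1: (0, -4, -1); set L[1][0]=4
  eliminate (2,0): mult=3, new row 2: (0, 4, 0); set L[2][0]=3
k=1: U[1][1]=-4
  eliminate (2,1): mult=-1, new row 2: (0, 0, -1); set L[2][1]=-1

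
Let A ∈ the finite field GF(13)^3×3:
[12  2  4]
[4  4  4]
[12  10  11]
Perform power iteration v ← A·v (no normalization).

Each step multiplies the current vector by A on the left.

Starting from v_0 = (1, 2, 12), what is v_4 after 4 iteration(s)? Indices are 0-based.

v_0 = (1, 2, 12).
v_1 = A·v_0 = (12, 8, 8).
v_2 = A·v_1 = (10, 8, 0).
v_3 = A·v_2 = (6, 7, 5).
v_4 = A·v_3 = (2, 7, 2).

v_4 = (2, 7, 2)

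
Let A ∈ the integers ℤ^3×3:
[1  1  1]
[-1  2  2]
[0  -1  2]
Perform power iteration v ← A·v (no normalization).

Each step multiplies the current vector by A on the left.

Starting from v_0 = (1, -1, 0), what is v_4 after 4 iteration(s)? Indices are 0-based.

v_0 = (1, -1, 0).
v_1 = A·v_0 = (0, -3, 1).
v_2 = A·v_1 = (-2, -4, 5).
v_3 = A·v_2 = (-1, 4, 14).
v_4 = A·v_3 = (17, 37, 24).

v_4 = (17, 37, 24)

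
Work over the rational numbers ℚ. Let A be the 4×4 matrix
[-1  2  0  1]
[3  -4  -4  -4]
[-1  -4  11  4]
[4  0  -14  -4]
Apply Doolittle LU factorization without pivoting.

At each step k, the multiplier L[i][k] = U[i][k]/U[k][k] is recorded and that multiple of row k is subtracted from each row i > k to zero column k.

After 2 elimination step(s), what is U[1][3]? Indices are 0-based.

U[1][3] = -1

Step 1: pivot at (0,0) is -1.
  row1 ← row1 − (-3)·row0  ⇒  L[1][0]=-3, U row1=(0, 2, -4, -1)
  row2 ← row2 − (1)·row0  ⇒  L[2][0]=1, U row2=(0, -6, 11, 3)
  row3 ← row3 − (-4)·row0  ⇒  L[3][0]=-4, U row3=(0, 8, -14, 0)
Step 2: pivot at (1,1) is 2.
  row2 ← row2 − (-3)·row1  ⇒  L[2][1]=-3, U row2=(0, 0, -1, 0)
  row3 ← row3 − (4)·row1  ⇒  L[3][1]=4, U row3=(0, 0, 2, 4)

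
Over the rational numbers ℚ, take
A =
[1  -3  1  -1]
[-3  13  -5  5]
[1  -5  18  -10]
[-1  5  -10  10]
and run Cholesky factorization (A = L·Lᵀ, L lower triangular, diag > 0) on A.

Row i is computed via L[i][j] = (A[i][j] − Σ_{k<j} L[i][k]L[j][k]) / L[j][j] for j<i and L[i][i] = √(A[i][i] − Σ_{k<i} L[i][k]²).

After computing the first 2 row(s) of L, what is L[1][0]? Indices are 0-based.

L[1][0] = -3

Step 1: L[0][0] = √(1) = 1.
  L[1][0] = (-3) / L[0][0] = -3.
Step 2: L[1][1] = √(4) = 2.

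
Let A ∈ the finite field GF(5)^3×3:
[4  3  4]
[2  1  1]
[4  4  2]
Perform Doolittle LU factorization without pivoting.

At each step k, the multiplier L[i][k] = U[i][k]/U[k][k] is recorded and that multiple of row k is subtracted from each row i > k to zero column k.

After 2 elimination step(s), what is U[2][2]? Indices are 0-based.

Step 1: pivot at (0,0) is 4.
  row1 ← row1 − (3)·row0  ⇒  L[1][0]=3, U row1=(0, 2, 4)
  row2 ← row2 − (1)·row0  ⇒  L[2][0]=1, U row2=(0, 1, 3)
Step 2: pivot at (1,1) is 2.
  row2 ← row2 − (3)·row1  ⇒  L[2][1]=3, U row2=(0, 0, 1)

U[2][2] = 1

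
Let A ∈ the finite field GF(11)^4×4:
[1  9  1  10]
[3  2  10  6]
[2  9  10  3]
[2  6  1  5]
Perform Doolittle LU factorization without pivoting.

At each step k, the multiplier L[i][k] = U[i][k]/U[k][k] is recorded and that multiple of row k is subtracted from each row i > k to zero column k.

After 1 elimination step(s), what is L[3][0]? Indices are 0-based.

k=0: U[0][0]=1
  eliminate (1,0): mult=3, new row 1: (0, 8, 7, 9); set L[1][0]=3
  eliminate (2,0): mult=2, new row 2: (0, 2, 8, 5); set L[2][0]=2
  eliminate (3,0): mult=2, new row 3: (0, 10, 10, 7); set L[3][0]=2

L[3][0] = 2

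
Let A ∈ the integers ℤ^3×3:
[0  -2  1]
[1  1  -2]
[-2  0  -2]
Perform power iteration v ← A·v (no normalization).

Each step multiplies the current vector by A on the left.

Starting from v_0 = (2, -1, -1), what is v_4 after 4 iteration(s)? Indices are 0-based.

v_4 = (20, -42, 4)

v_0 = (2, -1, -1).
v_1 = A·v_0 = (1, 3, -2).
v_2 = A·v_1 = (-8, 8, 2).
v_3 = A·v_2 = (-14, -4, 12).
v_4 = A·v_3 = (20, -42, 4).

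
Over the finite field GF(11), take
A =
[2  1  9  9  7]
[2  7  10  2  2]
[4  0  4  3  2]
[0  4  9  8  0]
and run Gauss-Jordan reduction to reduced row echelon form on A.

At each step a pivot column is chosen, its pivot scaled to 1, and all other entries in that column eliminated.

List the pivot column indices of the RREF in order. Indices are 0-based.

step 1: normalize row 0 (÷2) = (1, 6, 10, 10, 9)
  row 1: subtract 2×row0 = (0, 6, 1, 4, 6)
  row 2: subtract 4×row0 = (0, 9, 8, 7, 10)
step 2: normalize row 1 (÷6) = (0, 1, 2, 8, 1)
  row 0: subtract 6×row1 = (1, 0, 9, 6, 3)
  row 2: subtract 9×row1 = (0, 0, 1, 1, 1)
  row 3: subtract 4×row1 = (0, 0, 1, 9, 7)
step 3: normalize row 2 (÷1) = (0, 0, 1, 1, 1)
  row 0: subtract 9×row2 = (1, 0, 0, 8, 5)
  row 1: subtract 2×row2 = (0, 1, 0, 6, 10)
  row 3: subtract 1×row2 = (0, 0, 0, 8, 6)
step 4: normalize row 3 (÷8) = (0, 0, 0, 1, 9)
  row 0: subtract 8×row3 = (1, 0, 0, 0, 10)
  row 1: subtract 6×row3 = (0, 1, 0, 0, 0)
  row 2: subtract 1×row3 = (0, 0, 1, 0, 3)

pivot columns: 0, 1, 2, 3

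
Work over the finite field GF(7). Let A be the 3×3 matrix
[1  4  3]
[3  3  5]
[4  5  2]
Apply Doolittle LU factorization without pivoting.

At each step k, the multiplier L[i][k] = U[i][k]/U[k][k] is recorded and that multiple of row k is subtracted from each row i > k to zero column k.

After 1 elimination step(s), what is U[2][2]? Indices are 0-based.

U[2][2] = 4

k=0: U[0][0]=1
  eliminate (1,0): mult=3, new row 1: (0, 5, 3); set L[1][0]=3
  eliminate (2,0): mult=4, new row 2: (0, 3, 4); set L[2][0]=4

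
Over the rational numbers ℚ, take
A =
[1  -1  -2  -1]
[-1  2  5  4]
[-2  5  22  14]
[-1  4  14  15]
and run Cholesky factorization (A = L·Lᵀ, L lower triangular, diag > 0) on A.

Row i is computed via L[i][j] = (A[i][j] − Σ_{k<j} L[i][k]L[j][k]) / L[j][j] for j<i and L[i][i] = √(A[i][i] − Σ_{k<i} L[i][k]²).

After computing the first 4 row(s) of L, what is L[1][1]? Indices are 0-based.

Step 1: L[0][0] = √(1) = 1.
  L[1][0] = (-1) / L[0][0] = -1.
Step 2: L[1][1] = √(1) = 1.
  L[2][0] = (-2) / L[0][0] = -2.
  L[2][1] = (3) / L[1][1] = 3.
Step 3: L[2][2] = √(9) = 3.
  L[3][0] = (-1) / L[0][0] = -1.
  L[3][1] = (3) / L[1][1] = 3.
  L[3][2] = (3) / L[2][2] = 1.
Step 4: L[3][3] = √(4) = 2.

L[1][1] = 1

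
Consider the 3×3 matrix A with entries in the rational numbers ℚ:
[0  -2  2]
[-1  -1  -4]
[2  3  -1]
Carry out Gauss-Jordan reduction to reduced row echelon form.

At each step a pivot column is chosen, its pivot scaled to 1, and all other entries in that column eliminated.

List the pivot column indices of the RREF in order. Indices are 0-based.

pivot(0,0): swap R0↔R1
pivot(0,0)=-1: scale R0 → (1, 1, 4)
  clear (2,0): R2 −= (2)R0 → (0, 1, -9)
pivot(1,1)=-2: scale R1 → (0, 1, -1)
  clear (0,1): R0 −= (1)R1 → (1, 0, 5)
  clear (2,1): R2 −= (1)R1 → (0, 0, -8)
pivot(2,2)=-8: scale R2 → (0, 0, 1)
  clear (0,2): R0 −= (5)R2 → (1, 0, 0)
  clear (1,2): R1 −= (-1)R2 → (0, 1, 0)

pivot columns: 0, 1, 2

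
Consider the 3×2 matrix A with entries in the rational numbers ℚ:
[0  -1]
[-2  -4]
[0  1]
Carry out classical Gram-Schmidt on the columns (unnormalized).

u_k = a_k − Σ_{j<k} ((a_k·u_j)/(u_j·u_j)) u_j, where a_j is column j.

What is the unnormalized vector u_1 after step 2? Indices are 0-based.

u_1 = (-1, 0, 1)

Step 1: u_0 = a_0 = (0, -2, 0).
Step 2: u_1 = a_1 − (2)·u_0 = (-1, 0, 1).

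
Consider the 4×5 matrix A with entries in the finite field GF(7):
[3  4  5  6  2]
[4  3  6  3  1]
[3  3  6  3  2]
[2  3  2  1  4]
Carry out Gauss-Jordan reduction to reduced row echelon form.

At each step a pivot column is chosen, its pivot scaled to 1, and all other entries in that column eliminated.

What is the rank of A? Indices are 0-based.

rank = 4

pivot(0,0)=3: scale R0 → (1, 6, 4, 2, 3)
  clear (1,0): R1 −= (4)R0 → (0, 0, 4, 2, 3)
  clear (2,0): R2 −= (3)R0 → (0, 6, 1, 4, 0)
  clear (3,0): R3 −= (2)R0 → (0, 5, 1, 4, 5)
pivot(1,1): swap R1↔R2
pivot(1,1)=6: scale R1 → (0, 1, 6, 3, 0)
  clear (0,1): R0 −= (6)R1 → (1, 0, 3, 5, 3)
  clear (3,1): R3 −= (5)R1 → (0, 0, 6, 3, 5)
pivot(2,2)=4: scale R2 → (0, 0, 1, 4, 6)
  clear (0,2): R0 −= (3)R2 → (1, 0, 0, 0, 6)
  clear (1,2): R1 −= (6)R2 → (0, 1, 0, 0, 6)
  clear (3,2): R3 −= (6)R2 → (0, 0, 0, 0, 4)
col 3: no nonzero at/below row 3; advance.
pivot(3,4)=4: scale R3 → (0, 0, 0, 0, 1)
  clear (0,4): R0 −= (6)R3 → (1, 0, 0, 0, 0)
  clear (1,4): R1 −= (6)R3 → (0, 1, 0, 0, 0)
  clear (2,4): R2 −= (6)R3 → (0, 0, 1, 4, 0)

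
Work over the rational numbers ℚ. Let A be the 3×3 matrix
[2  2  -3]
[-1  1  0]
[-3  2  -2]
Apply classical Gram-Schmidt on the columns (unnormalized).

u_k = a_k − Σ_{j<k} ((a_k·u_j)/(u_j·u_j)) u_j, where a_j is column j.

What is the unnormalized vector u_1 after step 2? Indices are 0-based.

Step 1: u_0 = a_0 = (2, -1, -3).
Step 2: u_1 = a_1 − (-3/14)·u_0 = (17/7, 11/14, 19/14).

u_1 = (17/7, 11/14, 19/14)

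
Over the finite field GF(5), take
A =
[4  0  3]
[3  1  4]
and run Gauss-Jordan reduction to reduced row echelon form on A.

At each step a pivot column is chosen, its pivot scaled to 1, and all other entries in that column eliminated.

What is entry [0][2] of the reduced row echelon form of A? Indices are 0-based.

[1] R0 /= 4  ⇒  (1, 0, 2)
     R1 -= 3·R0  ⇒  (0, 1, 3)
[2] R1 /= 1  ⇒  (0, 1, 3)

M[0][2] = 2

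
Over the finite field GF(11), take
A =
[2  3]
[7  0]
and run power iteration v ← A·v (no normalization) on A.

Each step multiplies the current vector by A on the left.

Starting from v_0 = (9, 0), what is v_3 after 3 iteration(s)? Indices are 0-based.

v_3 = (3, 2)

v_0 = (9, 0).
v_1 = A·v_0 = (7, 8).
v_2 = A·v_1 = (5, 5).
v_3 = A·v_2 = (3, 2).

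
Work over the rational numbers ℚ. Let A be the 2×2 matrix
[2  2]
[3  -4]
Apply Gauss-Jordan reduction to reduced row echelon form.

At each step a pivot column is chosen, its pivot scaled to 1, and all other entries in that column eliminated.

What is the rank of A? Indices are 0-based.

step 1: normalize row 0 (÷2) = (1, 1)
  row 1: subtract 3×row0 = (0, -7)
step 2: normalize row 1 (÷-7) = (0, 1)
  row 0: subtract 1×row1 = (1, 0)

rank = 2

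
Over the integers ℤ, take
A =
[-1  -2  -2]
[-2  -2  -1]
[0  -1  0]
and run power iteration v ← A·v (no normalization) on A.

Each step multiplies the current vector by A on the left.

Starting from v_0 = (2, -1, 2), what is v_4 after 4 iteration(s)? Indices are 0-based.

v_4 = (186, 219, 54)

v_0 = (2, -1, 2).
v_1 = A·v_0 = (-4, -4, 1).
v_2 = A·v_1 = (10, 15, 4).
v_3 = A·v_2 = (-48, -54, -15).
v_4 = A·v_3 = (186, 219, 54).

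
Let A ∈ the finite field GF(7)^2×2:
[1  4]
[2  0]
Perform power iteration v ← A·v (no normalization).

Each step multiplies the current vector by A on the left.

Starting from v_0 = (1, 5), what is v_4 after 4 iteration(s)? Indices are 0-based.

v_4 = (2, 2)

v_0 = (1, 5).
v_1 = A·v_0 = (0, 2).
v_2 = A·v_1 = (1, 0).
v_3 = A·v_2 = (1, 2).
v_4 = A·v_3 = (2, 2).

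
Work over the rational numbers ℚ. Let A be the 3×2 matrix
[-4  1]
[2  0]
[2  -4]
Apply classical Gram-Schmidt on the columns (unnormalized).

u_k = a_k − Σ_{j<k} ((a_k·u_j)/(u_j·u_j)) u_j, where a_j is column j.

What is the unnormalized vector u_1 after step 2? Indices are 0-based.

u_1 = (-1, 1, -3)

Step 1: u_0 = a_0 = (-4, 2, 2).
Step 2: u_1 = a_1 − (-1/2)·u_0 = (-1, 1, -3).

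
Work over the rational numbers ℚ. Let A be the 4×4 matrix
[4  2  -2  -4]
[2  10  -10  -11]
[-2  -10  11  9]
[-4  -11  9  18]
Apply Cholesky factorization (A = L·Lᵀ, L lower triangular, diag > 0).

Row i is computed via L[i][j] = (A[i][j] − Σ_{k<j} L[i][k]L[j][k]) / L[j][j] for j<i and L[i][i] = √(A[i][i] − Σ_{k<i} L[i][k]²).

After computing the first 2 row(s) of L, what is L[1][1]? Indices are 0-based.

L[1][1] = 3

Step 1: L[0][0] = √(4) = 2.
  L[1][0] = (2) / L[0][0] = 1.
Step 2: L[1][1] = √(9) = 3.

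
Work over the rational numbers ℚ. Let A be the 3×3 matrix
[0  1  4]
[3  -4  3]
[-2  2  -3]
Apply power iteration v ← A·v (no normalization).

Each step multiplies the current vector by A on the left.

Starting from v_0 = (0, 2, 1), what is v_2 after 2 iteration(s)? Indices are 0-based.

v_0 = (0, 2, 1).
v_1 = A·v_0 = (6, -5, 1).
v_2 = A·v_1 = (-1, 41, -25).

v_2 = (-1, 41, -25)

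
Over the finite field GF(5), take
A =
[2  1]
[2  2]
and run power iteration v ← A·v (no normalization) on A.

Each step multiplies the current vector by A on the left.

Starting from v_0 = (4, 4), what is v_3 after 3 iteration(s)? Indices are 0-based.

v_0 = (4, 4).
v_1 = A·v_0 = (2, 1).
v_2 = A·v_1 = (0, 1).
v_3 = A·v_2 = (1, 2).

v_3 = (1, 2)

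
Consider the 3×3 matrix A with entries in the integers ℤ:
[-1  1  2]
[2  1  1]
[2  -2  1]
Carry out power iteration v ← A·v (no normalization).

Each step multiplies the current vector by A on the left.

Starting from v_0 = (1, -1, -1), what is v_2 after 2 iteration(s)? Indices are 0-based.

v_0 = (1, -1, -1).
v_1 = A·v_0 = (-4, 0, 3).
v_2 = A·v_1 = (10, -5, -5).

v_2 = (10, -5, -5)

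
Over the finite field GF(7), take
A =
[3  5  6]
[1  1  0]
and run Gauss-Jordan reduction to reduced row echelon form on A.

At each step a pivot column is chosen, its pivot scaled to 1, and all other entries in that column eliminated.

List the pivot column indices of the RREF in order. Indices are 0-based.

pivot(0,0)=3: scale R0 → (1, 4, 2)
  clear (1,0): R1 −= (1)R0 → (0, 4, 5)
pivot(1,1)=4: scale R1 → (0, 1, 3)
  clear (0,1): R0 −= (4)R1 → (1, 0, 4)

pivot columns: 0, 1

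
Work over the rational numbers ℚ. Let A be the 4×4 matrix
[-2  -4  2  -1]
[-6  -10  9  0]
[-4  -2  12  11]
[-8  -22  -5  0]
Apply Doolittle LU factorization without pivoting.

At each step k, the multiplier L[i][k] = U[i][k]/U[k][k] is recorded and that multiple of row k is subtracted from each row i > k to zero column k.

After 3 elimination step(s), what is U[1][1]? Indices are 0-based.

Step 1: pivot at (0,0) is -2.
  row1 ← row1 − (3)·row0  ⇒  L[1][0]=3, U row1=(0, 2, 3, 3)
  row2 ← row2 − (2)·row0  ⇒  L[2][0]=2, U row2=(0, 6, 8, 13)
  row3 ← row3 − (4)·row0  ⇒  L[3][0]=4, U row3=(0, -6, -13, 4)
Step 2: pivot at (1,1) is 2.
  row2 ← row2 − (3)·row1  ⇒  L[2][1]=3, U row2=(0, 0, -1, 4)
  row3 ← row3 − (-3)·row1  ⇒  L[3][1]=-3, U row3=(0, 0, -4, 13)
Step 3: pivot at (2,2) is -1.
  row3 ← row3 − (4)·row2  ⇒  L[3][2]=4, U row3=(0, 0, 0, -3)

U[1][1] = 2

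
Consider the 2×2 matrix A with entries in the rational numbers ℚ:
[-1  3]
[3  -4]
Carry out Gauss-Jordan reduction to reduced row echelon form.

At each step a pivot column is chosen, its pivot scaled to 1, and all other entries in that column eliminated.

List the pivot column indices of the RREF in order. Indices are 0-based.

step 1: normalize row 0 (÷-1) = (1, -3)
  row 1: subtract 3×row0 = (0, 5)
step 2: normalize row 1 (÷5) = (0, 1)
  row 0: subtract -3×row1 = (1, 0)

pivot columns: 0, 1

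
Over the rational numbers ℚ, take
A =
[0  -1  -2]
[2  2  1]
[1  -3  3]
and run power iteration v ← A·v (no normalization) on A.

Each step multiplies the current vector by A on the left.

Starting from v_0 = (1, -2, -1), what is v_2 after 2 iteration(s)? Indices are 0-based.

v_2 = (-5, 6, 25)

v_0 = (1, -2, -1).
v_1 = A·v_0 = (4, -3, 4).
v_2 = A·v_1 = (-5, 6, 25).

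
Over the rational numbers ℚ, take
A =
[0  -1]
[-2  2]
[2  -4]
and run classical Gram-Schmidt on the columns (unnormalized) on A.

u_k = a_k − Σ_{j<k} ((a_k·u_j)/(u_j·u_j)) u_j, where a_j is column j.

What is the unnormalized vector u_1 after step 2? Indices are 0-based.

Step 1: u_0 = a_0 = (0, -2, 2).
Step 2: u_1 = a_1 − (-3/2)·u_0 = (-1, -1, -1).

u_1 = (-1, -1, -1)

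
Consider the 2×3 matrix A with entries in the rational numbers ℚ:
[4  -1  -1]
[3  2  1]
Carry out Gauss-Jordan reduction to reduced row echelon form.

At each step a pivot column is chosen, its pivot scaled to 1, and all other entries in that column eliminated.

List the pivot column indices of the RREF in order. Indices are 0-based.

[1] R0 /= 4  ⇒  (1, -1/4, -1/4)
     R1 -= 3·R0  ⇒  (0, 11/4, 7/4)
[2] R1 /= 11/4  ⇒  (0, 1, 7/11)
     R0 -= -1/4·R1  ⇒  (1, 0, -1/11)

pivot columns: 0, 1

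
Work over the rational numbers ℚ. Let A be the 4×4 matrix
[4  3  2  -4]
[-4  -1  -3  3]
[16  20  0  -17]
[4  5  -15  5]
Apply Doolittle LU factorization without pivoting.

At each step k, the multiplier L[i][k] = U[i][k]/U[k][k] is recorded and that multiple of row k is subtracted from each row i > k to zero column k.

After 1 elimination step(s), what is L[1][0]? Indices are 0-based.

Step 1: pivot at (0,0) is 4.
  row1 ← row1 − (-1)·row0  ⇒  L[1][0]=-1, U row1=(0, 2, -1, -1)
  row2 ← row2 − (4)·row0  ⇒  L[2][0]=4, U row2=(0, 8, -8, -1)
  row3 ← row3 − (1)·row0  ⇒  L[3][0]=1, U row3=(0, 2, -17, 9)

L[1][0] = -1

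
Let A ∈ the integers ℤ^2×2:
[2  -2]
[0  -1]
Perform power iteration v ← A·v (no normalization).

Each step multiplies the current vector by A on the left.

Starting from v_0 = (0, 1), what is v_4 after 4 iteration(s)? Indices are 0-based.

v_4 = (-10, 1)

v_0 = (0, 1).
v_1 = A·v_0 = (-2, -1).
v_2 = A·v_1 = (-2, 1).
v_3 = A·v_2 = (-6, -1).
v_4 = A·v_3 = (-10, 1).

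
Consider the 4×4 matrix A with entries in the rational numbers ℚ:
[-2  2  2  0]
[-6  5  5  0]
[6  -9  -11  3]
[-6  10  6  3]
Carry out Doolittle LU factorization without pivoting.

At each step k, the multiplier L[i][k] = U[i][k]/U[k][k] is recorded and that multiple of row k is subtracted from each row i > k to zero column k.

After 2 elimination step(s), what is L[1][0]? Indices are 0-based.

Step 1: pivot at (0,0) is -2.
  row1 ← row1 − (3)·row0  ⇒  L[1][0]=3, U row1=(0, -1, -1, 0)
  row2 ← row2 − (-3)·row0  ⇒  L[2][0]=-3, U row2=(0, -3, -5, 3)
  row3 ← row3 − (3)·row0  ⇒  L[3][0]=3, U row3=(0, 4, 0, 3)
Step 2: pivot at (1,1) is -1.
  row2 ← row2 − (3)·row1  ⇒  L[2][1]=3, U row2=(0, 0, -2, 3)
  row3 ← row3 − (-4)·row1  ⇒  L[3][1]=-4, U row3=(0, 0, -4, 3)

L[1][0] = 3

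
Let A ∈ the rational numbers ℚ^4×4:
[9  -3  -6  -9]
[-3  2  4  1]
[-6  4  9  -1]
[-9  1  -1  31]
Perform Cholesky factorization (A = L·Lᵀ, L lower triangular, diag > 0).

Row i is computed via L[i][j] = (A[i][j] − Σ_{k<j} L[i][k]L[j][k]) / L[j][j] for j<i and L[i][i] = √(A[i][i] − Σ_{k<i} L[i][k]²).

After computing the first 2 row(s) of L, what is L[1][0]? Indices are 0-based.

Step 1: L[0][0] = √(9) = 3.
  L[1][0] = (-3) / L[0][0] = -1.
Step 2: L[1][1] = √(1) = 1.

L[1][0] = -1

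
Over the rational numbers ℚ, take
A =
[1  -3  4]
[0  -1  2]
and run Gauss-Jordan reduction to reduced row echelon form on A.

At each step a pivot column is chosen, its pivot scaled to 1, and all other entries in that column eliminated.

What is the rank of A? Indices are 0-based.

step 1: normalize row 0 (÷1) = (1, -3, 4)
step 2: normalize row 1 (÷-1) = (0, 1, -2)
  row 0: subtract -3×row1 = (1, 0, -2)

rank = 2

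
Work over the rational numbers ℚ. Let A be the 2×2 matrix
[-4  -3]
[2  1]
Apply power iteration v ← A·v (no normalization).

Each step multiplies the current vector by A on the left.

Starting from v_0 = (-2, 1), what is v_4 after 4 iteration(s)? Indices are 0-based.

v_0 = (-2, 1).
v_1 = A·v_0 = (5, -3).
v_2 = A·v_1 = (-11, 7).
v_3 = A·v_2 = (23, -15).
v_4 = A·v_3 = (-47, 31).

v_4 = (-47, 31)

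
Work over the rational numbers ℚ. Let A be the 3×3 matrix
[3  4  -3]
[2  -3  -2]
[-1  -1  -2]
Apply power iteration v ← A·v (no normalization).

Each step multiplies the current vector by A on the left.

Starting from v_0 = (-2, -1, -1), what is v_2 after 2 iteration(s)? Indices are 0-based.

v_0 = (-2, -1, -1).
v_1 = A·v_0 = (-7, 1, 5).
v_2 = A·v_1 = (-32, -27, -4).

v_2 = (-32, -27, -4)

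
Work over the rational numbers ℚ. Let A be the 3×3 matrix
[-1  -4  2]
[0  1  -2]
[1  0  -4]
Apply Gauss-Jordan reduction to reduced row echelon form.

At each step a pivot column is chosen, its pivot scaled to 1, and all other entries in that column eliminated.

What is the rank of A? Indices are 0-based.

pivot(0,0)=-1: scale R0 → (1, 4, -2)
  clear (2,0): R2 −= (1)R0 → (0, -4, -2)
pivot(1,1)=1: scale R1 → (0, 1, -2)
  clear (0,1): R0 −= (4)R1 → (1, 0, 6)
  clear (2,1): R2 −= (-4)R1 → (0, 0, -10)
pivot(2,2)=-10: scale R2 → (0, 0, 1)
  clear (0,2): R0 −= (6)R2 → (1, 0, 0)
  clear (1,2): R1 −= (-2)R2 → (0, 1, 0)

rank = 3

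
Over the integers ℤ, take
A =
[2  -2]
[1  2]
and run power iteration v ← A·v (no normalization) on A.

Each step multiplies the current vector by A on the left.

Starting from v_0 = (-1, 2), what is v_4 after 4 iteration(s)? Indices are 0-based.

v_0 = (-1, 2).
v_1 = A·v_0 = (-6, 3).
v_2 = A·v_1 = (-18, 0).
v_3 = A·v_2 = (-36, -18).
v_4 = A·v_3 = (-36, -72).

v_4 = (-36, -72)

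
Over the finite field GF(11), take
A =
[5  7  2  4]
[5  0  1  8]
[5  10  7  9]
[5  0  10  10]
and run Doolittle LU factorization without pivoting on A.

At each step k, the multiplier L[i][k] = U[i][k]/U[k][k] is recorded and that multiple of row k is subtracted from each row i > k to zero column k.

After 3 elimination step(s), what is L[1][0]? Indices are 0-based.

k=0: U[0][0]=5
  eliminate (1,0): mult=1, new row 1: (0, 4, 10, 4); set L[1][0]=1
  eliminate (2,0): mult=1, new row 2: (0, 3, 5, 5); set L[2][0]=1
  eliminate (3,0): mult=1, new row 3: (0, 4, 8, 6); set L[3][0]=1
k=1: U[1][1]=4
  eliminate (2,1): mult=9, new row 2: (0, 0, 3, 2); set L[2][1]=9
  eliminate (3,1): mult=1, new row 3: (0, 0, 9, 2); set L[3][1]=1
k=2: U[2][2]=3
  eliminate (3,2): mult=3, new row 3: (0, 0, 0, 7); set L[3][2]=3

L[1][0] = 1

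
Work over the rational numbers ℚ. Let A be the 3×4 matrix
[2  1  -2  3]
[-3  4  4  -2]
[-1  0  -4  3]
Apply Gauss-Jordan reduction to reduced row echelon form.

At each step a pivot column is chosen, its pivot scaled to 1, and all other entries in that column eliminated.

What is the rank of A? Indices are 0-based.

step 1: normalize row 0 (÷2) = (1, 1/2, -1, 3/2)
  row 1: subtract -3×row0 = (0, 11/2, 1, 5/2)
  row 2: subtract -1×row0 = (0, 1/2, -5, 9/2)
step 2: normalize row 1 (÷11/2) = (0, 1, 2/11, 5/11)
  row 0: subtract 1/2×row1 = (1, 0, -12/11, 14/11)
  row 2: subtract 1/2×row1 = (0, 0, -56/11, 47/11)
step 3: normalize row 2 (÷-56/11) = (0, 0, 1, -47/56)
  row 0: subtract -12/11×row2 = (1, 0, 0, 5/14)
  row 1: subtract 2/11×row2 = (0, 1, 0, 17/28)

rank = 3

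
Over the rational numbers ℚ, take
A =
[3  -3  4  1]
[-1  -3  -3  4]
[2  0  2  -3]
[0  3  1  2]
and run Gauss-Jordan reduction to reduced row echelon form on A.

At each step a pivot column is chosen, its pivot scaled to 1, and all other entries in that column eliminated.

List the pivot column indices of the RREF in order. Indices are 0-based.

pivot columns: 0, 1, 2, 3

pivot(0,0)=3: scale R0 → (1, -1, 4/3, 1/3)
  clear (1,0): R1 −= (-1)R0 → (0, -4, -5/3, 13/3)
  clear (2,0): R2 −= (2)R0 → (0, 2, -2/3, -11/3)
pivot(1,1)=-4: scale R1 → (0, 1, 5/12, -13/12)
  clear (0,1): R0 −= (-1)R1 → (1, 0, 7/4, -3/4)
  clear (2,1): R2 −= (2)R1 → (0, 0, -3/2, -3/2)
  clear (3,1): R3 −= (3)R1 → (0, 0, -1/4, 21/4)
pivot(2,2)=-3/2: scale R2 → (0, 0, 1, 1)
  clear (0,2): R0 −= (7/4)R2 → (1, 0, 0, -5/2)
  clear (1,2): R1 −= (5/12)R2 → (0, 1, 0, -3/2)
  clear (3,2): R3 −= (-1/4)R2 → (0, 0, 0, 11/2)
pivot(3,3)=11/2: scale R3 → (0, 0, 0, 1)
  clear (0,3): R0 −= (-5/2)R3 → (1, 0, 0, 0)
  clear (1,3): R1 −= (-3/2)R3 → (0, 1, 0, 0)
  clear (2,3): R2 −= (1)R3 → (0, 0, 1, 0)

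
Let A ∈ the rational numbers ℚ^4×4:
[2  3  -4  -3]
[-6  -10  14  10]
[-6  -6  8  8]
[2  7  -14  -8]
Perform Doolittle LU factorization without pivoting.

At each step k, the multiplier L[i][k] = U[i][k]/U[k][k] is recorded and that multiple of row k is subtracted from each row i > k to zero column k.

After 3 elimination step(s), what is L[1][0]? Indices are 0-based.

L[1][0] = -3

k=0: U[0][0]=2
  eliminate (1,0): mult=-3, new row 1: (0, -1, 2, 1); set L[1][0]=-3
  eliminate (2,0): mult=-3, new row 2: (0, 3, -4, -1); set L[2][0]=-3
  eliminate (3,0): mult=1, new row 3: (0, 4, -10, -5); set L[3][0]=1
k=1: U[1][1]=-1
  eliminate (2,1): mult=-3, new row 2: (0, 0, 2, 2); set L[2][1]=-3
  eliminate (3,1): mult=-4, new row 3: (0, 0, -2, -1); set L[3][1]=-4
k=2: U[2][2]=2
  eliminate (3,2): mult=-1, new row 3: (0, 0, 0, 1); set L[3][2]=-1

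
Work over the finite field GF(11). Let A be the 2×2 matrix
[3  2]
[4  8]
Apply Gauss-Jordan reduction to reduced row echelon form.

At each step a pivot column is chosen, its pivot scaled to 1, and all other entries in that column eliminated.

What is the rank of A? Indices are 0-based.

pivot(0,0)=3: scale R0 → (1, 8)
  clear (1,0): R1 −= (4)R0 → (0, 9)
pivot(1,1)=9: scale R1 → (0, 1)
  clear (0,1): R0 −= (8)R1 → (1, 0)

rank = 2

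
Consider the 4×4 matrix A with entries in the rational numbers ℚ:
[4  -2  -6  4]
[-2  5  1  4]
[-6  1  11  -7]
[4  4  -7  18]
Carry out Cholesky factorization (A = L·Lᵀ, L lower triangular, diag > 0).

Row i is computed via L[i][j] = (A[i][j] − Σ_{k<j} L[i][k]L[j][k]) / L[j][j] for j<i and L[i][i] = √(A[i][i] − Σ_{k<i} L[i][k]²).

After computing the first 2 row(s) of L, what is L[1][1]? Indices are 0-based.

Step 1: L[0][0] = √(4) = 2.
  L[1][0] = (-2) / L[0][0] = -1.
Step 2: L[1][1] = √(4) = 2.

L[1][1] = 2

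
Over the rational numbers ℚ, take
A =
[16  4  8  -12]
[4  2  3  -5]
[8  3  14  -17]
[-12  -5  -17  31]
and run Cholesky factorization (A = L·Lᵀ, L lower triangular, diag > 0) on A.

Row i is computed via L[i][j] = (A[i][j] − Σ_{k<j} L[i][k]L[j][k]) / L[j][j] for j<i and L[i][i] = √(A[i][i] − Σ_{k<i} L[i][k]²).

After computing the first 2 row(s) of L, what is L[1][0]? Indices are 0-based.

Step 1: L[0][0] = √(16) = 4.
  L[1][0] = (4) / L[0][0] = 1.
Step 2: L[1][1] = √(1) = 1.

L[1][0] = 1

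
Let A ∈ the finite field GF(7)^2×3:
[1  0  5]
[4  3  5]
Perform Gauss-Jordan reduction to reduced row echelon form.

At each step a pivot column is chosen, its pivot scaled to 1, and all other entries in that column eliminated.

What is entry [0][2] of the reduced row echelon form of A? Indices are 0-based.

[1] R0 /= 1  ⇒  (1, 0, 5)
     R1 -= 4·R0  ⇒  (0, 3, 6)
[2] R1 /= 3  ⇒  (0, 1, 2)

M[0][2] = 5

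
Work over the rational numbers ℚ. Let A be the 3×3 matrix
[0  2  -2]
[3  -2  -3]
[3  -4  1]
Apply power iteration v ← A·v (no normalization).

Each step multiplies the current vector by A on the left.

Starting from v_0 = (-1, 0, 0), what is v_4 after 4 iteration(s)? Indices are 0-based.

v_4 = (-12, 303, 213)

v_0 = (-1, 0, 0).
v_1 = A·v_0 = (0, -3, -3).
v_2 = A·v_1 = (0, 15, 9).
v_3 = A·v_2 = (12, -57, -51).
v_4 = A·v_3 = (-12, 303, 213).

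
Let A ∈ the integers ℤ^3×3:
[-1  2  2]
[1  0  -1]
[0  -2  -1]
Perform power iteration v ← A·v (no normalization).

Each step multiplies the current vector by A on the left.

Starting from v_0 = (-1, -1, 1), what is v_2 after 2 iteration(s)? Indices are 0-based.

v_2 = (-3, 0, 3)

v_0 = (-1, -1, 1).
v_1 = A·v_0 = (1, -2, 1).
v_2 = A·v_1 = (-3, 0, 3).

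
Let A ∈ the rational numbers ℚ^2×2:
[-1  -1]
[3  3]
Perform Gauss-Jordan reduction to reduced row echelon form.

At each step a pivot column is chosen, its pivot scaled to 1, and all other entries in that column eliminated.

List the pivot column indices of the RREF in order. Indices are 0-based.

pivot columns: 0

pivot(0,0)=-1: scale R0 → (1, 1)
  clear (1,0): R1 −= (3)R0 → (0, 0)
col 1: no nonzero at/below row 1; advance.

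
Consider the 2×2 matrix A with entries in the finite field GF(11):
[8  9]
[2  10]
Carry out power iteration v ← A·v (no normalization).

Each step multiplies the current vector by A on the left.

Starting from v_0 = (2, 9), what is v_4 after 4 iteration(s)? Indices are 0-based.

v_4 = (0, 1)

v_0 = (2, 9).
v_1 = A·v_0 = (9, 6).
v_2 = A·v_1 = (5, 1).
v_3 = A·v_2 = (5, 9).
v_4 = A·v_3 = (0, 1).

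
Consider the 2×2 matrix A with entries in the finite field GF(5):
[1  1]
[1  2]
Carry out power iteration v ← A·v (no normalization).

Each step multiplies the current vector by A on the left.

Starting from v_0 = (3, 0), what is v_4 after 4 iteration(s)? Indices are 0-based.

v_4 = (4, 3)

v_0 = (3, 0).
v_1 = A·v_0 = (3, 3).
v_2 = A·v_1 = (1, 4).
v_3 = A·v_2 = (0, 4).
v_4 = A·v_3 = (4, 3).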